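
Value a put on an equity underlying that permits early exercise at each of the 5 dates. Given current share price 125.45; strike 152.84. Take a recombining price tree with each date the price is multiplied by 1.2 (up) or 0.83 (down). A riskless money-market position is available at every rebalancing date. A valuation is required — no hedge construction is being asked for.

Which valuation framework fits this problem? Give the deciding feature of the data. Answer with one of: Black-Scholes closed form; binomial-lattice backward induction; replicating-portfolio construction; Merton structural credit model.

Key observation: the exercise right at every one of the 5 steps is what matters: each node needs max(152.84 − S, continuation), which only the stepwise tree valuation starting from spot 125.45 delivers.

framework: binomial-lattice backward induction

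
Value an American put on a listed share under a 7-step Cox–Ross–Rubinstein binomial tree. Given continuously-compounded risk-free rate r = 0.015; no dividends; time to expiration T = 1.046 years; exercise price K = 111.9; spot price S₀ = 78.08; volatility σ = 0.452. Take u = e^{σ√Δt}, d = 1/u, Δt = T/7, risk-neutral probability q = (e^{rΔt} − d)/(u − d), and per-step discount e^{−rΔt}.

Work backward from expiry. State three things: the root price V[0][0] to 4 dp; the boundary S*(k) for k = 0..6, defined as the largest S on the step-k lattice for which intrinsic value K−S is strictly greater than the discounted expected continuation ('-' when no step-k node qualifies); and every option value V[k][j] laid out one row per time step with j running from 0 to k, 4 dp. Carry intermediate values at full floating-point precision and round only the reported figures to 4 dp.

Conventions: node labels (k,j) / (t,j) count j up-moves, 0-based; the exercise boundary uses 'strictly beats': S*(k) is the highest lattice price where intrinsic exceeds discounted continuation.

params: Δt=0.14943 u=1.19092 d=0.83969 q=0.46282 e^(-rΔt)=0.99776
t_7 payoffs: 88.9192 79.3066 65.6732 46.3372 18.9131 0.0000 0.0000 0.0000
t_6: node(6,0) S=27.3682 payoff=84.5318 vs cont=84.2812 → 84.5318 [stop]  node(6,1) S=38.8160 payoff=73.0840 vs cont=72.8334 → 73.0840 [stop]  node(6,2) S=55.0523 payoff=56.8477 vs cont=56.5972 → 56.8477 [stop]  node(6,3) S=78.0800 payoff=33.8200 vs cont=33.5695 → 33.8200 [stop]  node(6,4) S=110.7399 payoff=1.1601 vs cont=10.1370 → 10.1370 [wait]  node(6,5) S=157.0610 payoff=0.0000 vs cont=0.0000 → 0.0000 [wait]  node(6,6) S=222.7577 payoff=0.0000 vs cont=0.0000 → 0.0000 [wait]  ⇒ S*(6)=78.0800
t_5: node(5,0) S=32.5934 payoff=79.3066 vs cont=79.0561 → 79.3066 [stop]  node(5,1) S=46.2268 payoff=65.6732 vs cont=65.4227 → 65.6732 [stop]  node(5,2) S=65.5628 payoff=46.3372 vs cont=46.0866 → 46.3372 [stop]  node(5,3) S=92.9869 payoff=18.9131 vs cont=22.8079 → 22.8079 [wait]  node(5,4) S=131.8822 payoff=0.0000 vs cont=5.4332 → 5.4332 [wait]  node(5,5) S=187.0469 payoff=0.0000 vs cont=0.0000 → 0.0000 [wait]  ⇒ S*(5)=65.5628
t_4: node(4,0) S=38.8160 payoff=73.0840 vs cont=72.8334 → 73.0840 [stop]  node(4,1) S=55.0523 payoff=56.8477 vs cont=56.5972 → 56.8477 [stop]  node(4,2) S=78.0800 payoff=33.8200 vs cont=35.3680 → 35.3680 [wait]  node(4,3) S=110.7399 payoff=1.1601 vs cont=14.7335 → 14.7335 [wait]  node(4,4) S=157.0610 payoff=0.0000 vs cont=2.9121 → 2.9121 [wait]  ⇒ S*(4)=55.0523
t_3: node(3,0) S=46.2268 payoff=65.6732 vs cont=65.4227 → 65.6732 [stop]  node(3,1) S=65.5628 payoff=46.3372 vs cont=46.8015 → 46.8015 [wait]  node(3,2) S=92.9869 payoff=18.9131 vs cont=25.7602 → 25.7602 [wait]  node(3,3) S=131.8822 payoff=0.0000 vs cont=9.2416 → 9.2416 [wait]  ⇒ S*(3)=46.2268
t_2: node(2,0) S=55.0523 payoff=56.8477 vs cont=56.8116 → 56.8477 [stop]  node(2,1) S=78.0800 payoff=33.8200 vs cont=36.9802 → 36.9802 [wait]  node(2,2) S=110.7399 payoff=1.1601 vs cont=18.0745 → 18.0745 [wait]  ⇒ S*(2)=55.0523
t_1: node(1,0) S=65.5628 payoff=46.3372 vs cont=47.5460 → 47.5460 [wait]  node(1,1) S=92.9869 payoff=18.9131 vs cont=28.1671 → 28.1671 [wait]  ⇒ S*(1)=-
t_0: node(0,0) S=78.0800 payoff=33.8200 vs cont=38.4907 → 38.4907 [wait]  ⇒ S*(0)=-

price = 38.4907
boundary = - - 55.0523 46.2268 55.0523 65.5628 78.0800
tree:
38.4907
47.5460 28.1671
56.8477 36.9802 18.0745
65.6732 46.8015 25.7602 9.2416
73.0840 56.8477 35.3680 14.7335 2.9121
79.3066 65.6732 46.3372 22.8079 5.4332 0.0000
84.5318 73.0840 56.8477 33.8200 10.1370 0.0000 0.0000
88.9192 79.3066 65.6732 46.3372 18.9131 0.0000 0.0000 0.0000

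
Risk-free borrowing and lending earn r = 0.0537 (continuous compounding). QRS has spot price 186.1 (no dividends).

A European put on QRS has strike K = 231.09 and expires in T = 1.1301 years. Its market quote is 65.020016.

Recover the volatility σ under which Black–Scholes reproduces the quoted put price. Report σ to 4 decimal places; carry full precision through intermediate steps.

At σ = 0.5669 the Black–Scholes value reproduces the quote:
σ√T = 0.5669·√1.1301 = 0.602650
d₁ = (ln(S/K) + (r+σ²/2)T) / (σ√T) = (ln(186.1/231.09) + (0.0537+0.5669²/2)·1.1301) / 0.602650 = (-0.216523 + 0.242280) / 0.602650 = 0.042739
d₂ = d₁ − σ√T = 0.042739 − 0.602650 = -0.559911
e^{−rT} = 0.941118
N(−d₁) = 0.482955,  N(−d₂) = 0.712230
V = K·e^{−rT}·N(−d₂) − S·N(−d₁) = 154.897911 − 89.877895 = 65.020016 (equal to the quote); since ∂V/∂σ > 0 for all σ, the implied volatility is unique

sigma = 0.5669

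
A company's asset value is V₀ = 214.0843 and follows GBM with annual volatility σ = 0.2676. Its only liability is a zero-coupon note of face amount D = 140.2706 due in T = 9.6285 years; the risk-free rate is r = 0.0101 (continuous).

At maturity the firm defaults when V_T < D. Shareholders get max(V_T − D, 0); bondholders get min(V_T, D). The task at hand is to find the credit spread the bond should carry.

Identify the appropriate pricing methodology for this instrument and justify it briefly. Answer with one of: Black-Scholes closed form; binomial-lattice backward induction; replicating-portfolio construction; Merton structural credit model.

Key observation: a levered firm with one bullet debt due at 9.6285 years is the canonical structural-credit setup: equity is a call on the firm's assets struck at the face value.

framework: Merton structural credit model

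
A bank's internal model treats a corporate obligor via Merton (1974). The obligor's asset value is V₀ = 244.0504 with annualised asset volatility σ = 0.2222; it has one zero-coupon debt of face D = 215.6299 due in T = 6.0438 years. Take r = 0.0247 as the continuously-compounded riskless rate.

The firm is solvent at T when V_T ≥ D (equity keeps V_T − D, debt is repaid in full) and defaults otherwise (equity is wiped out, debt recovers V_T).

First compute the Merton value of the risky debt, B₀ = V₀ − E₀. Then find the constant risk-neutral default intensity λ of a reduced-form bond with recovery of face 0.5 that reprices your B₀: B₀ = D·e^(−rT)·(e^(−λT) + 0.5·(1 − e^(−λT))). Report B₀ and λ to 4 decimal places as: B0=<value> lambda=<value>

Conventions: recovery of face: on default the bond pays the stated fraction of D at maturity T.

B0=163.1541 lambda=0.0461

Apply the equity-as-call identities (strike 215.6299, horizon 6.0438 years):
d₁ = [ln(V₀/D) + (r + σ²/2)T] / (σ√T)
   = [ln(244.0504/215.6299) + (0.0247 + 0.5·0.2222²)·6.0438] / (0.2222·√6.0438)
   = [0.123811 + 0.298482] / 0.546260 = 0.773063
d₂ = d₁ − σ√T = 0.773063 − 0.546260 = 0.226803
N(d₁) = 0.780257,  N(d₂) = 0.589712,  e^(−rT) = 0.861326
E₀ = V₀·N(d₁) − D·e^(−rT)·N(d₂)
   = 244.0504·0.780257 − 215.6299·0.861326·0.589712 = 80.896345
B₀ = V₀ − E₀ = 244.0504 − 80.896345 = 163.154055
e^(−λT) = (B₀·e^(rT)/D − 0.5)/(1 − 0.5) = (163.1541·1.161000/215.6299 − 0.5)/0.5 = 0.75691720
λ = −ln(0.75691720)/6.0438 = 0.046081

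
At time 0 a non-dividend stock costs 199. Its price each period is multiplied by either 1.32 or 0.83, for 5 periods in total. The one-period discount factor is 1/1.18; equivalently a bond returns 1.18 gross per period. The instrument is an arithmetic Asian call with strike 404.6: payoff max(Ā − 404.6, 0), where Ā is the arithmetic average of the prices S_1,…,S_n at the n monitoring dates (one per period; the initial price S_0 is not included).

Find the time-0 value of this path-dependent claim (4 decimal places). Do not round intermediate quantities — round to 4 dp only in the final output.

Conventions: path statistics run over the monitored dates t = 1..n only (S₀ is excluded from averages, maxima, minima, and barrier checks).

price = 8.2190

Under the martingale measure an up-move has probability p* = 0.7143; value the claim as the probability-weighted average of per-path payoffs, discounted 5 periods at R = 1.18.
Enumerate all 2^5 = 32 price paths (U = up ×1.32, D = down ×0.83); each path with k up-moves has probability p*^k·(1−p*)^(5−k).
DDDDD: Ā=117.7751, payoff=0.0000, prob=0.001904
UDDDD: Ā=187.3050, payoff=0.0000, prob=0.004760
DUDDD: Ā=167.8030, payoff=0.0000, prob=0.004760
UUDDD: Ā=266.8675, payoff=0.0000, prob=0.011900
DDUDD: Ā=151.6164, payoff=0.0000, prob=0.004760
UDUDD: Ā=241.1248, payoff=0.0000, prob=0.011900
DUUDD: Ā=221.6228, payoff=0.0000, prob=0.011900
UUUDD: Ā=352.4604, payoff=0.0000, prob=0.029750
DDDUD: Ā=138.1814, payoff=0.0000, prob=0.004760
UDDUD: Ā=219.7584, payoff=0.0000, prob=0.011900
DUDUD: Ā=200.2564, payoff=0.0000, prob=0.011900
UUDUD: Ā=318.4801, payoff=0.0000, prob=0.029750
DDUUD: Ā=184.0698, payoff=0.0000, prob=0.011900
UDUUD: Ā=292.7375, payoff=0.0000, prob=0.029750
DUUUD: Ā=273.2355, payoff=0.0000, prob=0.029750
UUUUD: Ā=434.5432, payoff=29.9432, prob=0.074374
DDDDU: Ā=127.0305, payoff=0.0000, prob=0.004760
UDDDU: Ā=202.0243, payoff=0.0000, prob=0.011900
DUDDU: Ā=182.5223, payoff=0.0000, prob=0.011900
UUDDU: Ā=290.2765, payoff=0.0000, prob=0.029750
DDUDU: Ā=166.3357, payoff=0.0000, prob=0.011900
UDUDU: Ā=264.5339, payoff=0.0000, prob=0.029750
DUUDU: Ā=245.0319, payoff=0.0000, prob=0.029750
UUUDU: Ā=389.6892, payoff=0.0000, prob=0.074374
DDDUU: Ā=152.9008, payoff=0.0000, prob=0.011900
UDDUU: Ā=243.1675, payoff=0.0000, prob=0.029750
DUDUU: Ā=223.6655, payoff=0.0000, prob=0.029750
UUDUU: Ā=355.7089, payoff=0.0000, prob=0.074374
DDUUU: Ā=207.4788, payoff=0.0000, prob=0.029750
UDUUU: Ā=329.9663, payoff=0.0000, prob=0.074374
DUUUU: Ā=310.4643, payoff=0.0000, prob=0.074374
UUUUU: Ā=493.7504, payoff=89.1504, prob=0.185934
Price = Σ prob·payoff / R^5 = 18.803125 / 2.287758 = 8.2190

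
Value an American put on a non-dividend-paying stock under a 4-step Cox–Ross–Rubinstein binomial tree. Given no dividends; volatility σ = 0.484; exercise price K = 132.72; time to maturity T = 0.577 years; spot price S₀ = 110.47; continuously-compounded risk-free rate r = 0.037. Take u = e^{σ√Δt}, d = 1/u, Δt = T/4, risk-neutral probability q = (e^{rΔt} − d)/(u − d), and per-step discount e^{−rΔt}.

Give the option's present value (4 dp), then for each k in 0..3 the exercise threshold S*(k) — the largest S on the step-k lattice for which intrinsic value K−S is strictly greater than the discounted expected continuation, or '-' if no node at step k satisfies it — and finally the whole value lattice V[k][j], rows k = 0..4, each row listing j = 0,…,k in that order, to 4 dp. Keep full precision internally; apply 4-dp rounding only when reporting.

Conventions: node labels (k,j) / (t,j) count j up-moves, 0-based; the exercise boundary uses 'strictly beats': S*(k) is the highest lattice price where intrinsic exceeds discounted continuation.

Δt=0.14425, u=1.20180, d=0.83208, q=0.46865, disc=e^(-rΔt)=0.99468
k=4 terminal: V=max(K-S,0) → 79.7648 56.2350 22.2500 0.0000 0.0000
k=3: j=0 S=63.6418 intr=69.0782 cont=68.3717 V=69.0782[EX]; j=1 S=91.9201 intr=40.7999 cont=40.0934 V=40.7999[EX]; j=2 S=132.7634 intr=0.0000 cont=11.7597 V=11.7597[hold]; j=3 S=191.7548 intr=0.0000 cont=0.0000 V=0.0000[hold]  S*(3)=91.9201
k=2: j=0 S=76.4850 intr=56.2350 cont=55.5285 V=56.2350[EX]; j=1 S=110.4700 intr=22.2500 cont=27.0455 V=27.0455[hold]; j=2 S=159.5557 intr=0.0000 cont=6.2153 V=6.2153[hold]  S*(2)=76.4850
k=1: j=0 S=91.9201 intr=40.7999 cont=42.3289 V=42.3289[hold]; j=1 S=132.7634 intr=0.0000 cont=17.1915 V=17.1915[hold]  S*(1)=-
k=0: j=0 S=110.4700 intr=22.2500 cont=30.3857 V=30.3857[hold]  S*(0)=-

price = 30.3857
boundary = - - 76.4850 91.9201
tree:
30.3857
42.3289 17.1915
56.2350 27.0455 6.2153
69.0782 40.7999 11.7597 0.0000
79.7648 56.2350 22.2500 0.0000 0.0000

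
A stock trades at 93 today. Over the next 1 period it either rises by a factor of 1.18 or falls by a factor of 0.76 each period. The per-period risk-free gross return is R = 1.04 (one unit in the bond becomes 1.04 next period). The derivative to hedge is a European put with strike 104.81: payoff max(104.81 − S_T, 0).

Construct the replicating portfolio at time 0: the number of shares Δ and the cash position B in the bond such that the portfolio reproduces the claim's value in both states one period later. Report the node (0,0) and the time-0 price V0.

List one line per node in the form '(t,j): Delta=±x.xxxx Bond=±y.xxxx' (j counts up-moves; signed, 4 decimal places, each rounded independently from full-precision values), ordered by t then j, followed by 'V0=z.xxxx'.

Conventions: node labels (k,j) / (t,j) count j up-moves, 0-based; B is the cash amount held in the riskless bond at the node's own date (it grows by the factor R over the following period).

(0,0): Delta=-0.8738 Bond=92.2010
V0=10.9391

The replicating-portfolio and risk-neutral prices coincide; use p* = (1.04−0.76)/(1.18−0.76) = 0.6667 for the latter.
At maturity the claim pays: V(1,0)=34.1300, V(1,1)=0.0000
  t=0,j=0: stock 93.0000 → up 109.7400 (V=0.0000), down 70.6800 (V=34.1300). Price 10.9391; hedge Δ=-0.8738, bond B=92.2010.
Sanity check at the root: Δ(0,0)·S0 + B(0,0) reproduces V0 = 10.9391.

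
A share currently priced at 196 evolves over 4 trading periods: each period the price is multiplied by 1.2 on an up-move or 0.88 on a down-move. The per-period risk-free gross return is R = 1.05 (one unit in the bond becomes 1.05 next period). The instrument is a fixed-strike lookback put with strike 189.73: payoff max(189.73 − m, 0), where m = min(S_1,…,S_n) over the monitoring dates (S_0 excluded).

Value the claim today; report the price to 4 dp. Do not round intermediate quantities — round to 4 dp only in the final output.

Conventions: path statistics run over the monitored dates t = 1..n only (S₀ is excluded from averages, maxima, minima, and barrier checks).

price = 14.8358

No-arbitrage gives p* = (R−d)/(u−d) = 0.5312: enumerate every path, weight its payoff by its p*-probability, and discount by R^4.
Enumerate all 2^4 = 16 price paths (U = up ×1.2, D = down ×0.88); each path with k up-moves has probability p*^k·(1−p*)^(4−k).
DDDD: m=117.5403, payoff=72.1897, prob=0.048280
UDDD: m=160.2822, payoff=29.4478, prob=0.054717
DUDD: m=160.2822, payoff=29.4478, prob=0.054717
UUDD: m=218.5667, payoff=0.0000, prob=0.062013
DDUD: m=151.7824, payoff=37.9476, prob=0.054717
UDUD: m=206.9760, payoff=0.0000, prob=0.062013
DUUD: m=172.4800, payoff=17.2500, prob=0.062013
UUUD: m=235.2000, payoff=0.0000, prob=0.070281
DDDU: m=133.5685, payoff=56.1615, prob=0.054717
UDDU: m=182.1389, payoff=7.5911, prob=0.062013
DUDU: m=172.4800, payoff=17.2500, prob=0.062013
UUDU: m=235.2000, payoff=0.0000, prob=0.070281
DDUU: m=151.7824, payoff=37.9476, prob=0.062013
UDUU: m=206.9760, payoff=0.0000, prob=0.070281
DUUU: m=172.4800, payoff=17.2500, prob=0.070281
UUUU: m=235.2000, payoff=0.0000, prob=0.079652
Price = Σ prob·payoff / R^4 = 18.033030 / 1.215506 = 14.8358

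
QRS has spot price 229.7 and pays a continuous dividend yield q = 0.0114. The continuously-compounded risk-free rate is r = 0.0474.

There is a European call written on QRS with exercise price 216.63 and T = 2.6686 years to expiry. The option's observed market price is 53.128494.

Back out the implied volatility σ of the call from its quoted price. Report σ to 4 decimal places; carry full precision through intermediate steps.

sigma = 0.2611

At σ = 0.2611 the Black–Scholes value reproduces the quote:
σ√T = 0.2611·√2.6686 = 0.426529
d₁ = (ln(S/K) + (r−q+σ²/2)T) / (σ√T) = (ln(229.7/216.63) + (0.0474−0.0114+0.2611²/2)·2.6686) / 0.426529 = (0.058583 + 0.187033) / 0.426529 = 0.575849
d₂ = d₁ − σ√T = 0.575849 − 0.426529 = 0.149320
e^{−rT} = 0.881182
e^{−qT} = 0.970036
N(d₁) = 0.717641,  N(d₂) = 0.559349
V = S·e^{−qT}·N(d₁) − K·e^{−rT}·N(d₂) = 159.902912 − 106.774419 = 53.128494 (the observed quote) — the price is monotone increasing in volatility, hence this σ is the only solution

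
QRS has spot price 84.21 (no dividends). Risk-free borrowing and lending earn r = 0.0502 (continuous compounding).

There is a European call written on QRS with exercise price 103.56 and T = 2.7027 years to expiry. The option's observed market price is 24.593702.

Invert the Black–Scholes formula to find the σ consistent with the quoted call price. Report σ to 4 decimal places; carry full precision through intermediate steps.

sigma = 0.4953

At σ = 0.4953 the Black–Scholes value reproduces the quote:
σ√T = 0.4953·√2.7027 = 0.814268
d₁ = (ln(S/K) + (r+σ²/2)T) / (σ√T) = (ln(84.21/103.56) + (0.0502+0.4953²/2)·2.7027) / 0.814268 = (-0.206837 + 0.467192) / 0.814268 = 0.319740
d₂ = d₁ − σ√T = 0.319740 − 0.814268 = -0.494528
e^{−rT} = 0.873126
N(d₁) = 0.625417,  N(d₂) = 0.310467
V = S·N(d₁) − K·e^{−rT}·N(d₂) = 52.666393 − 28.072691 = 24.593702 (matching the quote); vega is positive throughout, so no other σ reproduces this price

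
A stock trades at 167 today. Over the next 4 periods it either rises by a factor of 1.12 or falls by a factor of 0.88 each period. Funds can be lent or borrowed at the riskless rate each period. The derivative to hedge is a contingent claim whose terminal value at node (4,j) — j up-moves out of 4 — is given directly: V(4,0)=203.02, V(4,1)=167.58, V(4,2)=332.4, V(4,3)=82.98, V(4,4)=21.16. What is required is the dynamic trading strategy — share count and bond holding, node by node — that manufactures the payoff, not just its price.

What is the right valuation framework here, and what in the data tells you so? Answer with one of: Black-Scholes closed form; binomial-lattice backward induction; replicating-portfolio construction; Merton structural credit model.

Key observation: the deliverable is the dynamic trading strategy on the 4-step tree (spot 167, moves 1.12 and 0.88), so the valuation must go through the node-by-node replicating-portfolio solve.

framework: replicating-portfolio construction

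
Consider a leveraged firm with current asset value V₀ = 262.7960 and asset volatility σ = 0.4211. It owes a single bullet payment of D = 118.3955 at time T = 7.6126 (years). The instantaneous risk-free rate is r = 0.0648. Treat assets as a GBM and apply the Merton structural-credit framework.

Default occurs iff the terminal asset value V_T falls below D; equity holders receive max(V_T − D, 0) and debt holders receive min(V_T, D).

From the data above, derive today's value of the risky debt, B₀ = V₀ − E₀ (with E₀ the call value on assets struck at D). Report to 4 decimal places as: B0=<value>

B0=62.6603

Apply the equity-as-call identities (strike 118.3955, horizon 7.6126 years):
d₁ = [ln(V₀/D) + (r + σ²/2)T] / (σ√T)
   = [ln(262.7960/118.3955) + (0.0648 + 0.5·0.4211²)·7.6126] / (0.4211·√7.6126)
   = [0.797347 + 1.168249] / 1.161855 = 1.691775
d₂ = d₁ − σ√T = 1.691775 − 1.161855 = 0.529921
N(d₁) = 0.954656,  N(d₂) = 0.701917,  e^(−rT) = 0.610610
E₀ = V₀·N(d₁) − D·e^(−rT)·N(d₂)
   = 262.7960·0.954656 − 118.3955·0.610610·0.701917 = 200.135663
B₀ = V₀ − E₀ = 262.7960 − 200.135663 = 62.660337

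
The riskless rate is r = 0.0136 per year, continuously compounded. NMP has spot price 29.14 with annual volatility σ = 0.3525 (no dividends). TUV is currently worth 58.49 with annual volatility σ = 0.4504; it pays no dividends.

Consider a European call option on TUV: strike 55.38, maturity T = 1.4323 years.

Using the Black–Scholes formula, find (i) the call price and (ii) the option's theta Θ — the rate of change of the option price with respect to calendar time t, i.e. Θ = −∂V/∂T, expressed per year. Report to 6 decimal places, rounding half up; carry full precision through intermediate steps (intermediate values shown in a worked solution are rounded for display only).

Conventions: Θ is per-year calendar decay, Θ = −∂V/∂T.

price = 14.182847
Θ = -4.372286

σ√T = 0.4504·√1.4323 = 0.539033
d₁ = (ln(S/K) + (r+σ²/2)T) / (σ√T) = (ln(58.49/55.38) + (0.0136+0.4504²/2)·1.4323) / 0.539033 = (0.054637 + 0.164758) / 0.539033 = 0.407016
d₂ = d₁ − σ√T = 0.407016 − 0.539033 = -0.132017
e^{−rT} = 0.980709
N(d₁) = 0.658002,  N(d₂) = 0.447485
Call price V = S·N(d₁) − K·e^{−rT}·N(d₂) = 38.486522 − 24.303675 = 14.182847
φ(d₁) = (1/√(2π))·e^{−d₁²/2} = 0.367229
Θ = −S·φ(d₁)·σ/(2√T) − r·K·e^{−rT}·N(d₂) = −4.041756 − 0.330530 = -4.372286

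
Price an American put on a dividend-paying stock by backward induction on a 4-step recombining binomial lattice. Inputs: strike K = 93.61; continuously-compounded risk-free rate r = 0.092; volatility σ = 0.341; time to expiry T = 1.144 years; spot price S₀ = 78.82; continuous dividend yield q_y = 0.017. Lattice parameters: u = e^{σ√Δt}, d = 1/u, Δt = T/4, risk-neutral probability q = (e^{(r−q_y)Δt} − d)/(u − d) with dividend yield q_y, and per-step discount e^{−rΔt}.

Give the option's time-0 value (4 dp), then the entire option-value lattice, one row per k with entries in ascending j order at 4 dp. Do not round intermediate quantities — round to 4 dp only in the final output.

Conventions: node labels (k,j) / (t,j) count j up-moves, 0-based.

params: Δt=0.28600 u=1.20005 d=0.83330 q=0.51365 e^(-rΔt)=0.97403
t_4 payoffs: 55.6052 38.8785 14.7900 0.0000 0.0000
k=3: node(3,0) S=45.6077 payoff=48.0023 vs cont=45.7925 → 48.0023 [stop]  node(3,1) S=65.6806 payoff=27.9294 vs cont=25.8170 → 27.9294 [stop]  node(3,2) S=94.5879 payoff=0.0000 vs cont=7.0063 → 7.0063 [wait]  node(3,3) S=136.2180 payoff=0.0000 vs cont=0.0000 → 0.0000 [wait]
k=2: node(2,0) S=54.7315 payoff=38.8785 vs cont=36.7130 → 38.8785 [stop]  node(2,1) S=78.8200 payoff=14.7900 vs cont=16.7360 → 16.7360 [wait]  node(2,2) S=113.5103 payoff=0.0000 vs cont=3.3190 → 3.3190 [wait]
k=1: node(1,0) S=65.6806 payoff=27.9294 vs cont=26.7906 → 27.9294 [stop]  node(1,1) S=94.5879 payoff=0.0000 vs cont=9.5886 → 9.5886 [wait]
k=0: node(0,0) S=78.8200 payoff=14.7900 vs cont=18.0280 → 18.0280 [wait]

price = 18.0280
tree:
18.0280
27.9294 9.5886
38.8785 16.7360 3.3190
48.0023 27.9294 7.0063 0.0000
55.6052 38.8785 14.7900 0.0000 0.0000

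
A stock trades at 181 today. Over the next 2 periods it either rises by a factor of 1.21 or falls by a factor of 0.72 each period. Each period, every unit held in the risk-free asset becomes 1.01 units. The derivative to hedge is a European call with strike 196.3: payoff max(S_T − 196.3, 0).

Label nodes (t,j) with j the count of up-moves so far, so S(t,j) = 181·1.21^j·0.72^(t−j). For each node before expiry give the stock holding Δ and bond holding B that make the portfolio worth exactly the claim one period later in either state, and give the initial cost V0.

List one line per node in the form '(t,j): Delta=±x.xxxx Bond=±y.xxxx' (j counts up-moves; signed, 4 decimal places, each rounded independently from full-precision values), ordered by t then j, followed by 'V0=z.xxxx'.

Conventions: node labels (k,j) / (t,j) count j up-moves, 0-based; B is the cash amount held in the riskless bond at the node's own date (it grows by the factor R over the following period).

No-arbitrage ⇒ martingale measure with p* = (R−d)/(u−d) = 0.5918.
Payoffs at expiry: V(2,0)=0.0000, V(2,1)=0.0000, V(2,2)=68.7021
(1,0): S=130.3200. Δ = (V_up−V_dn)/(S_up−S_dn) = (0.0000−0.0000)/(157.6872−93.8304) = 0.0000. V = [p*·0.0000 + (1−p*)·0.0000]/1.01 = 0.0000. B = V − Δ·S = 0.0000.
(1,1): S=219.0100. Δ = (V_up−V_dn)/(S_up−S_dn) = (68.7021−0.0000)/(265.0021−157.6872) = 0.6402. V = [p*·68.7021 + (1−p*)·0.0000]/1.01 = 40.2578. B = V − Δ·S = -99.9505.
(0,0): S=181.0000. Δ = (V_up−V_dn)/(S_up−S_dn) = (40.2578−0.0000)/(219.0100−130.3200) = 0.4539. V = [p*·40.2578 + (1−p*)·0.0000]/1.01 = 23.5902. B = V − Δ·S = -58.5687.
Verification: the root portfolio costs Δ(0,0)·S0 + B(0,0) = 23.5902, matching V0.

(0,0): Delta=0.4539 Bond=-58.5687
(1,0): Delta=0.0000 Bond=0.0000
(1,1): Delta=0.6402 Bond=-99.9505
V0=23.5902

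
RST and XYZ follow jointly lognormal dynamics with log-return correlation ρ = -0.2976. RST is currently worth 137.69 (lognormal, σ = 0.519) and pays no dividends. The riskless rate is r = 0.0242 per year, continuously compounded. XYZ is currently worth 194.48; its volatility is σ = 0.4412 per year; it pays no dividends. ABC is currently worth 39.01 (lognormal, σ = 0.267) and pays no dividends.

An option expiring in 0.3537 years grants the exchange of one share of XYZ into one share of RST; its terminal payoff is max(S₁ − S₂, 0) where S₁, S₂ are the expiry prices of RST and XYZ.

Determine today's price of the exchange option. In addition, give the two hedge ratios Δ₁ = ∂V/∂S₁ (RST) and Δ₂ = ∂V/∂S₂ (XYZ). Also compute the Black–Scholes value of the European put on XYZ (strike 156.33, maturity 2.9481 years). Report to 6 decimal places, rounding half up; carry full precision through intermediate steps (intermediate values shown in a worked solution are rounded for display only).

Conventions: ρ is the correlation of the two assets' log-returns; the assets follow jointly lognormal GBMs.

σ_eff = √(σ₁² + σ₂² − 2ρσ₁σ₂) = √(0.519² + 0.4412² − 2·-0.2976·0.519·0.4412) = 0.774796
d₁ = (ln(S₁/S₂) + (q₂ − q₁ + σ_eff²/2)T) / (σ_eff√T) = (ln(137.69/194.48) + (0.0 − 0.0 + 0.300155)·0.3537) / 0.460792 = -0.519019
d₂ = d₁ − σ_eff√T = -0.519019 − 0.460792 = -0.979811
N(d₁) = 0.301874,  N(d₂) = 0.163590
V = S₁·e^{−q₁T}·N(d₁) − S₂·e^{−q₂T}·N(d₂) = 41.564987 − 31.814917 = 9.750071
Δ₁ = e^{−q₁T}·N(d₁) = 0.301874;  Δ₂ = −e^{−q₂T}·N(d₂) = -0.163590
[vanilla: XYZ put K=156.33]
σ√T = 0.4412·√2.9481 = 0.757542
d₁ = (ln(S/K) + (r+σ²/2)T) / (σ√T) = (ln(194.48/156.33) + (0.0242+0.4412²/2)·2.9481) / 0.757542 = (0.218360 + 0.358279) / 0.757542 = 0.761198
d₂ = d₁ − σ√T = 0.761198 − 0.757542 = 0.003656
e^{−rT} = 0.931142
N(−d₁) = 0.223270,  N(−d₂) = 0.498542
price = K·e^{−rT}·N(−d₂) − S·N(−d₁) = 72.570378 − 43.421459 = 29.148919

exchange price = 9.750071
Δ1 = 0.301874
Δ2 = -0.163590
price(XYZ put K=156.33) = 29.148919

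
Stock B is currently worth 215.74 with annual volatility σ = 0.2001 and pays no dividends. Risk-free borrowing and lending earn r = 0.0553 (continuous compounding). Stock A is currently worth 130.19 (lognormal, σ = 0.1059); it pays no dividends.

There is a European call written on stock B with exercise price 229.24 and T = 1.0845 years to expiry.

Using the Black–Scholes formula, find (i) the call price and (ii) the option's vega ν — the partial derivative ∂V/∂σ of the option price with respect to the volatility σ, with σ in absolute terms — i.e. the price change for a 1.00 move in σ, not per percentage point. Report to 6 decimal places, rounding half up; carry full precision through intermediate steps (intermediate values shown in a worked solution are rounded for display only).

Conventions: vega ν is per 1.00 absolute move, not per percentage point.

price = 17.831250
ν = 89.176929

σ√T = 0.2001·√1.0845 = 0.208383
d₁ = (ln(S/K) + (r+σ²/2)T) / (σ√T) = (ln(215.74/229.24) + (0.0553+0.2001²/2)·1.0845) / 0.208383 = (-0.060696 + 0.081685) / 0.208383 = 0.100723
d₂ = d₁ − σ√T = 0.100723 − 0.208383 = -0.107659
e^{−rT} = 0.941790
N(d₁) = 0.540115,  N(d₂) = 0.457133
Call price V = S·N(d₁) − K·e^{−rT}·N(d₂) = 116.524411 − 98.693160 = 17.831250
φ(d₁) = (1/√(2π))·e^{−d₁²/2} = 0.396924
ν = S·φ(d₁)·√T = 89.176929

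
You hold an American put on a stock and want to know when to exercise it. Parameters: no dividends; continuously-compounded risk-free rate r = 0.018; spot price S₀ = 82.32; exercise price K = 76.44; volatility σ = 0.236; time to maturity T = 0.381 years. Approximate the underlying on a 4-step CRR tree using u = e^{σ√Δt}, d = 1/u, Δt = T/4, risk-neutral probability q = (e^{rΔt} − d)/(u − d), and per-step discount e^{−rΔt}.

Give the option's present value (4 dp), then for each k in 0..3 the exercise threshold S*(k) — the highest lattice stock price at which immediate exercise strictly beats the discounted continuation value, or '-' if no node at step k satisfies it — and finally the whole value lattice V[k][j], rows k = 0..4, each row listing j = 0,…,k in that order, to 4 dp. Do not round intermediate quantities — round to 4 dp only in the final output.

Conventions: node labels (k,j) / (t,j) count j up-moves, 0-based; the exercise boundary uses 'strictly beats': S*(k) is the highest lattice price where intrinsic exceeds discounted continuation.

price = 2.3365
boundary = - - - 66.1620
tree:
2.3365
3.9567 0.6822
6.5112 1.3493 0.0000
10.2780 2.6690 0.0000 0.0000
14.9256 5.2792 0.0000 0.0000 0.0000

Δt=0.09525, u=1.07555, d=0.92975, q=0.49357, disc=e^(-rΔt)=0.99829
k=4 terminal: V=max(K-S,0) → 14.9256 5.2792 0.0000 0.0000 0.0000
k=3: j=0 S=66.1620 intr=10.2780 cont=10.1470 V=10.2780[EX]; j=1 S=76.5373 intr=0.0000 cont=2.6690 V=2.6690[hold]; j=2 S=88.5396 intr=0.0000 cont=0.0000 V=0.0000[hold]; j=3 S=102.4240 intr=0.0000 cont=0.0000 V=0.0000[hold]  S*(3)=66.1620
k=2: j=0 S=71.1608 intr=5.2792 cont=6.5112 V=6.5112[hold]; j=1 S=82.3200 intr=0.0000 cont=1.3493 V=1.3493[hold]; j=2 S=95.2291 intr=0.0000 cont=0.0000 V=0.0000[hold]  S*(2)=-
k=1: j=0 S=76.5373 intr=0.0000 cont=3.9567 V=3.9567[hold]; j=1 S=88.5396 intr=0.0000 cont=0.6822 V=0.6822[hold]  S*(1)=-
k=0: j=0 S=82.3200 intr=0.0000 cont=2.3365 V=2.3365[hold]  S*(0)=-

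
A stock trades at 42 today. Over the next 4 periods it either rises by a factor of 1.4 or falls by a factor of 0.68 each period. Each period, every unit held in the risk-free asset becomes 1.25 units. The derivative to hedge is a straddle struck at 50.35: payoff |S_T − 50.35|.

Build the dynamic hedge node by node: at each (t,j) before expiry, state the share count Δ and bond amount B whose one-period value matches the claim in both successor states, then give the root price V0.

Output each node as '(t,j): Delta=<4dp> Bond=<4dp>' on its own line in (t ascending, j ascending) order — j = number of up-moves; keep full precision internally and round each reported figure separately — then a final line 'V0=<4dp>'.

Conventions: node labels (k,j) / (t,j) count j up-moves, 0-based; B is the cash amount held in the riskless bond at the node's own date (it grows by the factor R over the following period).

(0,0): Delta=0.7658 Bond=-8.3332
(1,0): Delta=0.0931 Bond=8.7964
(1,1): Delta=0.8518 Bond=-15.4726
(2,0): Delta=-1.0000 Bond=32.2240
(2,1): Delta=0.2328 Bond=5.4091
(2,2): Delta=0.9309 Bond=-25.8539
(3,0): Delta=-1.0000 Bond=40.2800
(3,1): Delta=-1.0000 Bond=40.2800
(3,2): Delta=0.3904 Bond=-2.0593
(3,3): Delta=1.0000 Bond=-40.2800
V0=23.8304

Arbitrage-free pricing uses the up-move probability p* = (R−d)/(u−d) = 0.7917, discounting each step at R = 1.25.
Expiry values: V(4,0)=41.3698, V(4,1)=31.8614, V(4,2)=12.2852, V(4,3)=28.0186, V(4,4)=110.9972
  t=3,j=0: stock 13.2061 → up 18.4886 (V=31.8614), down 8.9802 (V=41.3698). Price 27.0739; hedge Δ=-1.0000, bond B=40.2800.
  t=3,j=1: stock 27.1891 → up 38.0648 (V=12.2852), down 18.4886 (V=31.8614). Price 13.0909; hedge Δ=-1.0000, bond B=40.2800.
  t=3,j=2: stock 55.9776 → up 78.3686 (V=28.0186), down 38.0648 (V=12.2852). Price 19.7927; hedge Δ=0.3904, bond B=-2.0593.
  t=3,j=3: stock 115.2480 → up 161.3472 (V=110.9972), down 78.3686 (V=28.0186). Price 74.9680; hedge Δ=1.0000, bond B=-40.2800.
  t=2,j=0: stock 19.4208 → up 27.1891 (V=13.0909), down 13.2061 (V=27.0739). Price 12.8032; hedge Δ=-1.0000, bond B=32.2240.
  t=2,j=1: stock 39.9840 → up 55.9776 (V=19.7927), down 27.1891 (V=13.0909). Price 14.7172; hedge Δ=0.2328, bond B=5.4091.
  t=2,j=2: stock 82.3200 → up 115.2480 (V=74.9680), down 55.9776 (V=19.7927). Price 50.7785; hedge Δ=0.9309, bond B=-25.8539.
  t=1,j=0: stock 28.5600 → up 39.9840 (V=14.7172), down 19.4208 (V=12.8032). Price 11.4547; hedge Δ=0.0931, bond B=8.7964.
  t=1,j=1: stock 58.8000 → up 82.3200 (V=50.7785), down 39.9840 (V=14.7172). Price 34.6126; hedge Δ=0.8518, bond B=-15.4726.
  t=0,j=0: stock 42.0000 → up 58.8000 (V=34.6126), down 28.5600 (V=11.4547). Price 23.8304; hedge Δ=0.7658, bond B=-8.3332.
As a check, the time-0 holding Δ(0,0)·S0 + B(0,0) comes to 23.8304 — exactly V0.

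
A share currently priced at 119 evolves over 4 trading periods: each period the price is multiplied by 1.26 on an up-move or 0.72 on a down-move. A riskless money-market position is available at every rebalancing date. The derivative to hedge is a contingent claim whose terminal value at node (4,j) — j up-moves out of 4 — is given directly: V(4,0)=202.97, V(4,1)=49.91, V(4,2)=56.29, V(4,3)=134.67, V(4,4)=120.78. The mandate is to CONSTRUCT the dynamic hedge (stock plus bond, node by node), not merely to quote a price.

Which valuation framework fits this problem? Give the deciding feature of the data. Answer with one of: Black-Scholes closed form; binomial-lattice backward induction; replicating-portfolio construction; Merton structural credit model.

Key observation: a price alone would not answer the question — the per-node share/bond construction on the spot-119, 1.26/0.72 tree is required, and only the replicating-portfolio method yields it.

framework: replicating-portfolio construction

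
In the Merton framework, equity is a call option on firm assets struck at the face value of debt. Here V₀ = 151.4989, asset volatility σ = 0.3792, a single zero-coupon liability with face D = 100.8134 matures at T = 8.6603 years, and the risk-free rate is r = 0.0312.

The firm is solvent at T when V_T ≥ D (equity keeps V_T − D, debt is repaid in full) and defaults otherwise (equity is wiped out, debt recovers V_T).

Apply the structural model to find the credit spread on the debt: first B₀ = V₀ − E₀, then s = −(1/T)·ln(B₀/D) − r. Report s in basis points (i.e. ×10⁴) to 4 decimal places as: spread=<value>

With assets at 151.4989 and a single debt payment of 100.8134 at 8.6603 years:
d₁ = [ln(V₀/D) + (r + σ²/2)T] / (σ√T)
   = [ln(151.4989/100.8134) + (0.0312 + 0.5·0.3792²)·8.6603] / (0.3792·√8.6603)
   = [0.407307 + 0.892845] / 1.115924 = 1.165090
d₂ = d₁ − σ√T = 1.165090 − 1.115924 = 0.049165
N(d₁) = 0.878009,  N(d₂) = 0.519606,  e^(−rT) = 0.763226
E₀ = V₀·N(d₁) − D·e^(−rT)·N(d₂)
   = 151.4989·0.878009 − 100.8134·0.763226·0.519606 = 93.037085
B₀ = V₀ − E₀ = 151.4989 − 93.037085 = 58.461815
spread = −(1/T)·ln(B₀/D) − r = −(1/8.6603)·ln(58.461815/100.8134) − 0.0312 = 0.03171901
in basis points: 0.03171901 × 10⁴ = 317.1901 bp

spread=317.1901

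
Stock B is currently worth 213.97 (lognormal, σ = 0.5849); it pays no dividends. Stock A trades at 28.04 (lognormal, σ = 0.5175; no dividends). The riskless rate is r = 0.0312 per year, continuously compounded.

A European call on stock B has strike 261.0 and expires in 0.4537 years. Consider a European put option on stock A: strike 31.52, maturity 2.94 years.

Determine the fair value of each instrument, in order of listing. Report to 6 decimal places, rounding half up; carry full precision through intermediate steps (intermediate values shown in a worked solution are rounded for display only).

price(stock B call K=261.0) = 19.018436
price(stock A put K=31.52) = 10.095017

[stock B call K=261.0]
σ√T = 0.5849·√0.4537 = 0.393973
d₁ = (ln(S/K) + (r+σ²/2)T) / (σ√T) = (ln(213.97/261.0) + (0.0312+0.5849²/2)·0.4537) / 0.393973 = (-0.198685 + 0.091763) / 0.393973 = -0.271394
d₂ = d₁ − σ√T = -0.271394 − 0.393973 = -0.665367
e^{−rT} = 0.985944
N(d₁) = 0.393044,  N(d₂) = 0.252908
price = S·N(d₁) − K·e^{−rT}·N(d₂) = 84.099595 − 65.081159 = 19.018436
[stock A put K=31.52]
σ√T = 0.5175·√2.94 = 0.887328
d₁ = (ln(S/K) + (r+σ²/2)T) / (σ√T) = (ln(28.04/31.52) + (0.0312+0.5175²/2)·2.94) / 0.887328 = (-0.116990 + 0.485403) / 0.887328 = 0.415194
d₂ = d₁ − σ√T = 0.415194 − 0.887328 = -0.472134
e^{−rT} = 0.912353
N(−d₁) = 0.339000,  N(−d₂) = 0.681584
price = K·e^{−rT}·N(−d₂) − S·N(−d₁) = 19.600577 − 9.505560 = 10.095017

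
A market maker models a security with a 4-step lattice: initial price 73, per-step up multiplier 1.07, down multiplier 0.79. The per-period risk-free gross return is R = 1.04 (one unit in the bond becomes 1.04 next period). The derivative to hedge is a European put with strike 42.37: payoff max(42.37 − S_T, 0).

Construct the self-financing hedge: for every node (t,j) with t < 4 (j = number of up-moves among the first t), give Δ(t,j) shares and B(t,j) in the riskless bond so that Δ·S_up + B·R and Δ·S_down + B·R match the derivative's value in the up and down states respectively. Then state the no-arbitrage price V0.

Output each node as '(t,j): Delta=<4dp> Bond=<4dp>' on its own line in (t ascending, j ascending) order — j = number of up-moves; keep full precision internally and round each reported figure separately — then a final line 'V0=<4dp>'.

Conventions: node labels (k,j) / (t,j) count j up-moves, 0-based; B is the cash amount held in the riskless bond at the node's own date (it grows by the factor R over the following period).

The replicating-portfolio and risk-neutral prices coincide; use p* = (1.04−0.79)/(1.07−0.79) = 0.8929 for the latter.
Terminal payoffs: V(4,0)=13.9364, V(4,1)=3.8587, V(4,2)=0.0000, V(4,3)=0.0000, V(4,4)=0.0000
(3,0): S=35.9918. Δ = (V_up−V_dn)/(S_up−S_dn) = (3.8587−13.9364)/(38.5113−28.4336) = -1.0000. V = [p*·3.8587 + (1−p*)·13.9364]/1.04 = 4.7485. B = V − Δ·S = 40.7404.
(3,1): S=48.7485. Δ = (V_up−V_dn)/(S_up−S_dn) = (0.0000−3.8587)/(52.1608−38.5113) = -0.2827. V = [p*·0.0000 + (1−p*)·3.8587]/1.04 = 0.3975. B = V − Δ·S = 14.1787.
(3,2): S=66.0264. Δ = (V_up−V_dn)/(S_up−S_dn) = (0.0000−0.0000)/(70.6482−52.1608) = 0.0000. V = [p*·0.0000 + (1−p*)·0.0000]/1.04 = 0.0000. B = V − Δ·S = 0.0000.
(3,3): S=89.4281. Δ = (V_up−V_dn)/(S_up−S_dn) = (0.0000−0.0000)/(95.6881−70.6482) = 0.0000. V = [p*·0.0000 + (1−p*)·0.0000]/1.04 = 0.0000. B = V − Δ·S = 0.0000.
(2,0): S=45.5593. Δ = (V_up−V_dn)/(S_up−S_dn) = (0.3975−4.7485)/(48.7485−35.9918) = -0.3411. V = [p*·0.3975 + (1−p*)·4.7485]/1.04 = 0.8305. B = V − Δ·S = 16.3698.
(2,1): S=61.7069. Δ = (V_up−V_dn)/(S_up−S_dn) = (0.0000−0.3975)/(66.0264−48.7485) = -0.0230. V = [p*·0.0000 + (1−p*)·0.3975]/1.04 = 0.0410. B = V − Δ·S = 1.4607.
(2,2): S=83.5777. Δ = (V_up−V_dn)/(S_up−S_dn) = (0.0000−0.0000)/(89.4281−66.0264) = 0.0000. V = [p*·0.0000 + (1−p*)·0.0000]/1.04 = 0.0000. B = V − Δ·S = 0.0000.
(1,0): S=57.6700. Δ = (V_up−V_dn)/(S_up−S_dn) = (0.0410−0.8305)/(61.7069−45.5593) = -0.0489. V = [p*·0.0410 + (1−p*)·0.8305]/1.04 = 0.1207. B = V − Δ·S = 2.9405.
(1,1): S=78.1100. Δ = (V_up−V_dn)/(S_up−S_dn) = (0.0000−0.0410)/(83.5777−61.7069) = -0.0019. V = [p*·0.0000 + (1−p*)·0.0410]/1.04 = 0.0042. B = V − Δ·S = 0.1505.
(0,0): S=73.0000. Δ = (V_up−V_dn)/(S_up−S_dn) = (0.0042−0.1207)/(78.1100−57.6700) = -0.0057. V = [p*·0.0042 + (1−p*)·0.1207]/1.04 = 0.0161. B = V − Δ·S = 0.4321.
As a check, the time-0 holding Δ(0,0)·S0 + B(0,0) comes to 0.0161 — exactly V0.

(0,0): Delta=-0.0057 Bond=0.4321
(1,0): Delta=-0.0489 Bond=2.9405
(1,1): Delta=-0.0019 Bond=0.1505
(2,0): Delta=-0.3411 Bond=16.3698
(2,1): Delta=-0.0230 Bond=1.4607
(2,2): Delta=0.0000 Bond=0.0000
(3,0): Delta=-1.0000 Bond=40.7404
(3,1): Delta=-0.2827 Bond=14.1787
(3,2): Delta=0.0000 Bond=0.0000
(3,3): Delta=0.0000 Bond=0.0000
V0=0.0161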